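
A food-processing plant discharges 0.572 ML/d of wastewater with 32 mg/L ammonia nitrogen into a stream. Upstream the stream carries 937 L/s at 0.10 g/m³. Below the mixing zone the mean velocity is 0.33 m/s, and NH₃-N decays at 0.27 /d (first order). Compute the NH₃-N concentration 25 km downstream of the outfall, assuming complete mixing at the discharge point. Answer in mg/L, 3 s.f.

0.572 ML/d = 0.00662 m³/s.
937 L/s = 0.937 m³/s.
After complete mixing, C₀ = (0.00662·32 + 0.937·0.1) / 0.9436 = 0.3238 mg/L.
Travel time t = 2.5e+04 m / 0.33 m/s = 7.576e+04 s = 0.8768 d.
C = 0.3238·exp(−0.27·0.8768) = 0.3238·0.7892 = 0.2555 mg/L.

0.256 mg/L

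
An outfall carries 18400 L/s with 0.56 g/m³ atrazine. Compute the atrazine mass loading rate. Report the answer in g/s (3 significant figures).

10.3 g/s

18400 L/s = 18.4 m³/s.
Mass flux = Q·C = 18.4 m³/s × 0.56 g/m³ = 10.3 g/s.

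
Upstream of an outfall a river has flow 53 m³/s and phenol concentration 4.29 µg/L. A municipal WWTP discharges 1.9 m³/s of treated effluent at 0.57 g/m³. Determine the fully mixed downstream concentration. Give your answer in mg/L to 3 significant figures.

4.29 µg/L = 0.00429 mg/L.
Conservation of mass across the mixing zone: C = (1.9·0.57 + 53·0.00429) / (1.9 + 53) = 1.31/54.9 = 0.02387 mg/L.

0.0239 mg/L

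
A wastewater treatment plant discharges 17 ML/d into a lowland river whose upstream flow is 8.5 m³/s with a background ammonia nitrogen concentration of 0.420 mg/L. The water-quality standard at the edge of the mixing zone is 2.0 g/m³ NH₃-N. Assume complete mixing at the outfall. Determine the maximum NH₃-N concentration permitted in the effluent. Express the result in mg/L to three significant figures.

17 ML/d = 0.1968 m³/s.
Mass balance: 2·8.697 = 0.1968·Cₑ + 8.5·0.42.
Cₑ = (17.39 − 3.57) / 0.1968 = 70.26 mg/L.

70.3 mg/L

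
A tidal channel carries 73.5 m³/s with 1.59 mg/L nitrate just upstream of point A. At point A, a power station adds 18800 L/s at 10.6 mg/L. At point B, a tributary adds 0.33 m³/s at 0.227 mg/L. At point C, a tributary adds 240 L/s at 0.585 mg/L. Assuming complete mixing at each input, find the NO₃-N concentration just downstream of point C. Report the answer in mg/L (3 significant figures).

3.41 mg/L

18800 L/s = 18.8 m³/s.
After input A: C = (73.5·1.59 + 18.8·10.6) / 92.3 = 3.425 mg/L.
After input B: C = (92.3·3.425 + 0.33·0.227) / 92.63 = 3.414 mg/L.
240 L/s = 0.24 m³/s.
After input C: C = (92.63·3.414 + 0.24·0.585) / 92.87 = 3.406 mg/L.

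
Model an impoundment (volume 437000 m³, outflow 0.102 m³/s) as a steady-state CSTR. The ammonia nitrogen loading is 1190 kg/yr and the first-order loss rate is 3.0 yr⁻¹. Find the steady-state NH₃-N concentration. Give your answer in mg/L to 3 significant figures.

0.263 mg/L

Outflow Q = 0.102 m³/s × 3.156e+07 s/yr = 3.219e+06 m³/yr.
Steady-state CSTR mass balance: W = Q·C + k·V·C, so C = W/(Q + kV).
Q + kV = 3.219e+06 + 3.0·437000 = 4.53e+06 m³/yr.
C = 1190/4.53e+06 = 0.0002627 kg/m³ = 0.2627 mg/L.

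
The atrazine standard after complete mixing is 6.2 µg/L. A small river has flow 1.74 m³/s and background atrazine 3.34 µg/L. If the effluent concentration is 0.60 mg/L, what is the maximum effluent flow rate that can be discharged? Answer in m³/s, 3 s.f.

3.34 µg/L = 0.00334 mg/L.
6.2 µg/L = 0.0062 mg/L.
Mass balance at complete mixing: C_std·(Q_w + Q_r) = Q_w·C_e + Q_r·C_b.
Rearranging, Q_w = Q_r·(C_std − C_b)/(C_e − C_std) = 1.74·(0.0062 − 0.00334) / (0.6 − 0.0062) = 0.008381 m³/s.

0.00838 m³/s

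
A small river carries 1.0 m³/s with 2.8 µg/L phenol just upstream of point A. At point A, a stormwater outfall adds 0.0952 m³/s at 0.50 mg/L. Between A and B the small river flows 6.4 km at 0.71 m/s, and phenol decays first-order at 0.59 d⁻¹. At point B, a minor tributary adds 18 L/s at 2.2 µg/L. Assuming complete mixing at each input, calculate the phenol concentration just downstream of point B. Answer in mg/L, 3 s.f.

0.0426 mg/L

2.8 µg/L = 0.0028 mg/L.
After input A: C = (1·0.0028 + 0.0952·0.5) / 1.095 = 0.04602 mg/L.
Over the 6.4 km reach to input B (t = 9014 s = 0.1043 d), decay gives C = 0.04602·exp(−0.59·0.1043) = 0.04327 mg/L.
18 L/s = 0.018 m³/s.
2.2 µg/L = 0.0022 mg/L.
After input B: C = (1.095·0.04327 + 0.018·0.0022) / 1.113 = 0.04261 mg/L.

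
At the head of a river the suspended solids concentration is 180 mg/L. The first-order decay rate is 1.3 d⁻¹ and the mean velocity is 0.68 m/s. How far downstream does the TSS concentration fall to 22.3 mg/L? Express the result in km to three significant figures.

From C = C₀·e^(−kt), t = ln(C₀/C)/k = ln(180/22.3)/1.3 = 2.088/1.3 = 1.606 d.
Distance = v·t = 0.68 m/s × 1.388e+05 s = 9.438e+04 m = 94.38 km.

94.4 km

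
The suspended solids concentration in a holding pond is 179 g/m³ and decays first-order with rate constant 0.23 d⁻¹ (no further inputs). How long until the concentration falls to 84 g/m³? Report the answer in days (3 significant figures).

3.29 d

t = ln(C₀/C)/k = ln(179/84)/0.23 = 0.7566/0.23 = 3.289 d.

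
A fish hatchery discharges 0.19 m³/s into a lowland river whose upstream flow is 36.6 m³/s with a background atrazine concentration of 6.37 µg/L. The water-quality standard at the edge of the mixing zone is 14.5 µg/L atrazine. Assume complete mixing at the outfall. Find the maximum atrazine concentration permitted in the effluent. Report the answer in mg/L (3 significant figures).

6.37 µg/L = 0.00637 mg/L.
14.5 µg/L = 0.0145 mg/L.
Mass balance: 0.0145·36.79 = 0.19·Cₑ + 36.6·0.00637.
Cₑ = (0.5335 − 0.2331) / 0.19 = 1.581 mg/L.

1.58 mg/L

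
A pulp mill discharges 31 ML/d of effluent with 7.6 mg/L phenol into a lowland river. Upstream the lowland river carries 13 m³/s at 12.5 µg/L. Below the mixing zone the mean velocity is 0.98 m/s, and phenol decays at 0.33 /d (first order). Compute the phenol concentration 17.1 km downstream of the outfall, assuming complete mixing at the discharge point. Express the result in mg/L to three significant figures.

0.202 mg/L

31 ML/d = 0.3588 m³/s.
12.5 µg/L = 0.0125 mg/L.
After complete mixing, C₀ = (0.3588·7.6 + 13·0.0125) / 13.36 = 0.2163 mg/L.
Travel time t = 1.71e+04 m / 0.98 m/s = 1.745e+04 s = 0.202 d.
C = 0.2163·exp(−0.33·0.202) = 0.2163·0.9355 = 0.2023 mg/L.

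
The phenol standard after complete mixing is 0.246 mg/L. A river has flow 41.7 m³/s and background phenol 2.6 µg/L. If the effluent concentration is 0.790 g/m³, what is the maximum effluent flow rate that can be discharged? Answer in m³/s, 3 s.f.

18.7 m³/s

2.6 µg/L = 0.0026 mg/L.
Mass balance at complete mixing: C_std·(Q_w + Q_r) = Q_w·C_e + Q_r·C_b.
Rearranging, Q_w = Q_r·(C_std − C_b)/(C_e − C_std) = 41.7·(0.246 − 0.0026) / (0.79 − 0.246) = 18.66 m³/s.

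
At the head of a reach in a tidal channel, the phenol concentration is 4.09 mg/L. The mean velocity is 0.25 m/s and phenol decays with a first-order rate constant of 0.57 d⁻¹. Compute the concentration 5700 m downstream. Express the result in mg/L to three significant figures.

Travel time t = 5700 m / 0.25 m/s = 5700/0.25 = 2.28e+04 s = 0.2639 d.
First-order decay: C = 4.09·exp(−0.57·0.2639) = 4.09·0.8603 = 3.519 mg/L.

3.52 mg/L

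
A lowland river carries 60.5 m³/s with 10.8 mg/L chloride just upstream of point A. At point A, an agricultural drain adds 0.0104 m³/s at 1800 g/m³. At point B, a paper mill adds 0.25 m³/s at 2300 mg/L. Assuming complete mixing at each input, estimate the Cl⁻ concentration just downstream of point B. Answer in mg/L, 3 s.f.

After input A: C = (60.5·10.8 + 0.0104·1800) / 60.51 = 11.11 mg/L.
After input B: C = (60.51·11.11 + 0.25·2300) / 60.76 = 20.53 mg/L.

20.5 mg/L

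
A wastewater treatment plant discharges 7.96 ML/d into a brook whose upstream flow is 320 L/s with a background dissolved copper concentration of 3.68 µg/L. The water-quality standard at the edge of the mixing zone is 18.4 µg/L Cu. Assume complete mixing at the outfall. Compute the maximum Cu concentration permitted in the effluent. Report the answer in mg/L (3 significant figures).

0.0695 mg/L

7.96 ML/d = 0.09213 m³/s.
320 L/s = 0.32 m³/s.
3.68 µg/L = 0.00368 mg/L.
18.4 µg/L = 0.0184 mg/L.
Mass balance: 0.0184·0.4121 = 0.09213·Cₑ + 0.32·0.00368.
Cₑ = (0.007583 − 0.001178) / 0.09213 = 0.06953 mg/L.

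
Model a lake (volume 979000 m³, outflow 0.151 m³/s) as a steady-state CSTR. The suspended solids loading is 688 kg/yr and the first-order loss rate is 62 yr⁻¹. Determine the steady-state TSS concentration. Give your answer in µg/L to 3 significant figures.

10.5 µg/L

Outflow Q = 0.151 m³/s × 3.156e+07 s/yr = 4.765e+06 m³/yr.
Steady-state CSTR mass balance: W = Q·C + k·V·C, so C = W/(Q + kV).
Q + kV = 4.765e+06 + 62·979000 = 6.546e+07 m³/yr.
C = 688/6.546e+07 = 1.051e-05 kg/m³ = 0.01051 mg/L = 10.51 µg/L.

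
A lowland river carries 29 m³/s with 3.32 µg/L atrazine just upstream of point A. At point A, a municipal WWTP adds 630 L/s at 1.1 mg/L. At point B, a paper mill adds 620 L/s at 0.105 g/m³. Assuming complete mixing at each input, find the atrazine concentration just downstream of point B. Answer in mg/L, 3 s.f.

3.32 µg/L = 0.00332 mg/L.
630 L/s = 0.63 m³/s.
After input A: C = (29·0.00332 + 0.63·1.1) / 29.63 = 0.02664 mg/L.
620 L/s = 0.62 m³/s.
After input B: C = (29.63·0.02664 + 0.62·0.105) / 30.25 = 0.02824 mg/L.

0.0282 mg/L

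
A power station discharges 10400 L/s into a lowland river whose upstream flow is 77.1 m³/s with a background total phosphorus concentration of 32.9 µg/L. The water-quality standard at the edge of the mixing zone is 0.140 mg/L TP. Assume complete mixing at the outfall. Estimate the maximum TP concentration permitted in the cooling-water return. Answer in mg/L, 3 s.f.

10400 L/s = 10.4 m³/s.
32.9 µg/L = 0.0329 mg/L.
Mass balance: 0.14·87.5 = 10.4·Cₑ + 77.1·0.0329.
Cₑ = (12.25 − 2.537) / 10.4 = 0.934 mg/L.

0.934 mg/L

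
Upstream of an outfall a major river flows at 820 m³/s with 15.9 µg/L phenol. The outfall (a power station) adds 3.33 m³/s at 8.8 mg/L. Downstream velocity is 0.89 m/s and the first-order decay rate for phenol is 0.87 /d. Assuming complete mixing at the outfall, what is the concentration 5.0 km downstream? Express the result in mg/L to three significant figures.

15.9 µg/L = 0.0159 mg/L.
After complete mixing, C₀ = (3.33·8.8 + 820·0.0159) / 823.3 = 0.05143 mg/L.
Travel time t = 5000 m / 0.89 m/s = 5618 s = 0.06502 d.
C = 0.05143·exp(−0.87·0.06502) = 0.05143·0.945 = 0.0486 mg/L.

0.0486 mg/L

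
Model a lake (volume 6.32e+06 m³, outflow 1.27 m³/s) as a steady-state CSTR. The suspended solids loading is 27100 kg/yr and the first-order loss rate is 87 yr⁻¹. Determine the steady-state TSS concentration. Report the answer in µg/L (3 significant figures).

45.9 µg/L

Outflow Q = 1.27 m³/s × 3.156e+07 s/yr = 4.008e+07 m³/yr.
Steady-state CSTR mass balance: W = Q·C + k·V·C, so C = W/(Q + kV).
Q + kV = 4.008e+07 + 87·6.32e+06 = 5.899e+08 m³/yr.
C = 27100/5.899e+08 = 4.594e-05 kg/m³ = 0.04594 mg/L = 45.94 µg/L.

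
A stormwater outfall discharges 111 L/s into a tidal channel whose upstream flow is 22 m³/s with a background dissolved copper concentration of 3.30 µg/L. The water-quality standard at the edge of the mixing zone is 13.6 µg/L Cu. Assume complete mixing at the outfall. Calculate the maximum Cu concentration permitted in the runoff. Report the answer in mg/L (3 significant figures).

111 L/s = 0.111 m³/s.
3.30 µg/L = 0.0033 mg/L.
13.6 µg/L = 0.0136 mg/L.
Mass balance: 0.0136·22.11 = 0.111·Cₑ + 22·0.0033.
Cₑ = (0.3007 − 0.0726) / 0.111 = 2.055 mg/L.

2.06 mg/L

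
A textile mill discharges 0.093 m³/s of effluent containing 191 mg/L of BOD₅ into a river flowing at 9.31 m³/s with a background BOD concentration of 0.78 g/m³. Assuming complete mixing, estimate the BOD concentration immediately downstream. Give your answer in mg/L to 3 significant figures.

2.66 mg/L

Flow-weighted mixing gives C = (0.093·191 + 9.31·0.78) / (0.093 + 9.31) = 25.02/9.403 = 2.661 mg/L.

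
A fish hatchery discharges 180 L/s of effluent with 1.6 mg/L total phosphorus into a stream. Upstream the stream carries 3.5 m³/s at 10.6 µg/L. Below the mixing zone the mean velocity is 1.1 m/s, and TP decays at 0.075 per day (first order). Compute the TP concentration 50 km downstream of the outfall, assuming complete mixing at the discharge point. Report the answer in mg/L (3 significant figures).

180 L/s = 0.18 m³/s.
10.6 µg/L = 0.0106 mg/L.
After complete mixing, C₀ = (0.18·1.6 + 3.5·0.0106) / 3.68 = 0.08834 mg/L.
Travel time t = 5e+04 m / 1.1 m/s = 4.545e+04 s = 0.5261 d.
C = 0.08834·exp(−0.075·0.5261) = 0.08834·0.9613 = 0.08492 mg/L.

0.0849 mg/L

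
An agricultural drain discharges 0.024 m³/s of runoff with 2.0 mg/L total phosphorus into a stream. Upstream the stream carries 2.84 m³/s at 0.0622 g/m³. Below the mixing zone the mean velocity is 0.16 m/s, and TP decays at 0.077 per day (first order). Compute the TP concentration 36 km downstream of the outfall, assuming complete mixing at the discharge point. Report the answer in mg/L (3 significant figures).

After complete mixing, C₀ = (0.024·2 + 2.84·0.0622) / 2.864 = 0.07844 mg/L.
Travel time t = 3.6e+04 m / 0.16 m/s = 2.25e+05 s = 2.604 d.
C = 0.07844·exp(−0.077·2.604) = 0.07844·0.8183 = 0.06419 mg/L.

0.0642 mg/L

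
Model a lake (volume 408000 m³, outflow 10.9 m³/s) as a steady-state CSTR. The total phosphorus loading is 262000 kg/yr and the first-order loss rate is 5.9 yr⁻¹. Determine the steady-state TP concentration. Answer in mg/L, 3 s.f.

0.756 mg/L

Outflow Q = 10.9 m³/s × 3.156e+07 s/yr = 3.44e+08 m³/yr.
Steady-state CSTR mass balance: W = Q·C + k·V·C, so C = W/(Q + kV).
Q + kV = 3.44e+08 + 5.9·408000 = 3.464e+08 m³/yr.
C = 262000/3.464e+08 = 0.0007564 kg/m³ = 0.7564 mg/L.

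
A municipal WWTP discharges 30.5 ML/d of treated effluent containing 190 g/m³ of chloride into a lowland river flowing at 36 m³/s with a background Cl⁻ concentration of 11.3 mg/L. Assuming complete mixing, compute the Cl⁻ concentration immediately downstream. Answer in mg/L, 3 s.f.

30.5 ML/d = 0.353 m³/s.
By mass balance at complete mixing, C = (0.353·190 + 36·11.3) / (0.353 + 36) = 473.9/36.35 = 13.04 mg/L.

13.0 mg/L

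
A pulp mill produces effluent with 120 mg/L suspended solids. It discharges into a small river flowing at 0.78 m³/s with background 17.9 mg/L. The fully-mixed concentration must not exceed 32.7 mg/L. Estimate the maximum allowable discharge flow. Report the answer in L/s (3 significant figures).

132 L/s

Mass balance at complete mixing: C_std·(Q_w + Q_r) = Q_w·C_e + Q_r·C_b.
Rearranging, Q_w = Q_r·(C_std − C_b)/(C_e − C_std) = 0.78·(32.7 − 17.9) / (120 − 32.7) = 0.1322 m³/s.
= 132.2 L/s.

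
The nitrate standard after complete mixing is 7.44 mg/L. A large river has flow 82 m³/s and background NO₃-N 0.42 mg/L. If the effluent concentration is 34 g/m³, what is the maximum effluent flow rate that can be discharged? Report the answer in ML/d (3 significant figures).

1870 ML/d

Mass balance at complete mixing: C_std·(Q_w + Q_r) = Q_w·C_e + Q_r·C_b.
Rearranging, Q_w = Q_r·(C_std − C_b)/(C_e − C_std) = 82·(7.44 − 0.42) / (34 − 7.44) = 21.67 m³/s.
= 1873 ML/d.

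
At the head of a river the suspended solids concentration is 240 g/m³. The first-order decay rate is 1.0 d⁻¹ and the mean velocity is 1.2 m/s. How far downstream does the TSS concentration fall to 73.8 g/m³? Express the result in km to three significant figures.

122 km

From C = C₀·e^(−kt), t = ln(C₀/C)/k = ln(240/73.8)/1.0 = 1.179/1.0 = 1.179 d.
Distance = v·t = 1.2 m/s × 1.019e+05 s = 1.223e+05 m = 122.3 km.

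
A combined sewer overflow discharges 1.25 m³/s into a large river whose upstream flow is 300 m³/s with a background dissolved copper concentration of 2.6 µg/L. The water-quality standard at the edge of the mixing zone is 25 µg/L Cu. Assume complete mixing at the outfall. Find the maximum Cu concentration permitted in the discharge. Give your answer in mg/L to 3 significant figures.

5.40 mg/L

2.6 µg/L = 0.0026 mg/L.
25 µg/L = 0.025 mg/L.
Mass balance: 0.025·301.2 = 1.25·Cₑ + 300·0.0026.
Cₑ = (7.531 − 0.78) / 1.25 = 5.401 mg/L.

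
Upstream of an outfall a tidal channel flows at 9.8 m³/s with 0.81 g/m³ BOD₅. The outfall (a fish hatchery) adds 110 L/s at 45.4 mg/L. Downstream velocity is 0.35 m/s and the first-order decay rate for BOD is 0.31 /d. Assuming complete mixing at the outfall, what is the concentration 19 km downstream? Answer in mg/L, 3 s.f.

1.07 mg/L

110 L/s = 0.11 m³/s.
After complete mixing, C₀ = (0.11·45.4 + 9.8·0.81) / 9.91 = 1.305 mg/L.
Travel time t = 1.9e+04 m / 0.35 m/s = 5.429e+04 s = 0.6283 d.
C = 1.305·exp(−0.31·0.6283) = 1.305·0.823 = 1.074 mg/L.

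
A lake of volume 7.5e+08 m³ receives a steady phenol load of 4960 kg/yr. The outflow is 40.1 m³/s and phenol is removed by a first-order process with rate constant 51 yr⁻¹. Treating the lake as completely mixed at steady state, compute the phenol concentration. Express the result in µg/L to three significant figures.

0.126 µg/L

Outflow Q = 40.1 m³/s × 3.156e+07 s/yr = 1.265e+09 m³/yr.
Steady-state CSTR mass balance: W = Q·C + k·V·C, so C = W/(Q + kV).
Q + kV = 1.265e+09 + 51·7.5e+08 = 3.952e+10 m³/yr.
C = 4960/3.952e+10 = 1.255e-07 kg/m³ = 0.0001255 mg/L = 0.1255 µg/L.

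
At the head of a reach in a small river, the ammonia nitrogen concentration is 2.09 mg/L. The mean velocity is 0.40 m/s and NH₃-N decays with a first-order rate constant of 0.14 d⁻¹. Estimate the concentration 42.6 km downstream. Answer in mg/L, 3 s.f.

1.76 mg/L

Travel time t = 42.6 km / 0.40 m/s = 4.26e+04/0.40 = 1.065e+05 s = 1.233 d.
First-order decay: C = 2.09·exp(−0.14·1.233) = 2.09·0.8415 = 1.759 mg/L.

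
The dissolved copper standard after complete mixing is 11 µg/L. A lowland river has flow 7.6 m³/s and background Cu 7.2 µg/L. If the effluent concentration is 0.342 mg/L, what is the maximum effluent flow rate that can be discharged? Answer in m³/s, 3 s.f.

0.0873 m³/s

7.2 µg/L = 0.0072 mg/L.
11 µg/L = 0.011 mg/L.
Mass balance at complete mixing: C_std·(Q_w + Q_r) = Q_w·C_e + Q_r·C_b.
Rearranging, Q_w = Q_r·(C_std − C_b)/(C_e − C_std) = 7.6·(0.011 − 0.0072) / (0.342 − 0.011) = 0.08725 m³/s.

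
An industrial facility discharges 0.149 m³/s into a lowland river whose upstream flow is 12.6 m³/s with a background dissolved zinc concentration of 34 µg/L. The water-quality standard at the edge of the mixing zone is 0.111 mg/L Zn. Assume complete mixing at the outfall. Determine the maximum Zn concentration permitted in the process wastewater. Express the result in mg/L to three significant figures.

6.62 mg/L

34 µg/L = 0.034 mg/L.
Mass balance: 0.111·12.75 = 0.149·Cₑ + 12.6·0.034.
Cₑ = (1.415 − 0.4284) / 0.149 = 6.622 mg/L.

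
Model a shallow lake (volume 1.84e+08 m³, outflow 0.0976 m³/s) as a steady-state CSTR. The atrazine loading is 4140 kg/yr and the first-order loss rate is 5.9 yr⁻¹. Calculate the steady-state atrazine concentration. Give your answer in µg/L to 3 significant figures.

3.80 µg/L

Outflow Q = 0.0976 m³/s × 3.156e+07 s/yr = 3.08e+06 m³/yr.
Steady-state CSTR mass balance: W = Q·C + k·V·C, so C = W/(Q + kV).
Q + kV = 3.08e+06 + 5.9·1.84e+08 = 1.089e+09 m³/yr.
C = 4140/1.089e+09 = 3.803e-06 kg/m³ = 0.003803 mg/L = 3.803 µg/L.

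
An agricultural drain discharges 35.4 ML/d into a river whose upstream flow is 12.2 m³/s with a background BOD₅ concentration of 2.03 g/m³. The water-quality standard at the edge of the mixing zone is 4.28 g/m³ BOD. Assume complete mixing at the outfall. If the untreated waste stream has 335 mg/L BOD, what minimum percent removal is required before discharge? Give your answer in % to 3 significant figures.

35.4 ML/d = 0.4097 m³/s.
Mass balance: 4.28·12.61 = 0.4097·Cₑ + 12.2·2.03.
Cₑ = (53.97 − 24.77) / 0.4097 = 71.28 mg/L.
Required removal = 1 − 71.28/335 = 78.72 %.

78.7 %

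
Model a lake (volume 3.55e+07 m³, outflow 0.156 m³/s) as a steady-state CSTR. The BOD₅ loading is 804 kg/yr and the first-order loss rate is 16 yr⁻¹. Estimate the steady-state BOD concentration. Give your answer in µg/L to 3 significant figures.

1.40 µg/L

Outflow Q = 0.156 m³/s × 3.156e+07 s/yr = 4.923e+06 m³/yr.
Steady-state CSTR mass balance: W = Q·C + k·V·C, so C = W/(Q + kV).
Q + kV = 4.923e+06 + 16·3.55e+07 = 5.729e+08 m³/yr.
C = 804/5.729e+08 = 1.403e-06 kg/m³ = 0.001403 mg/L = 1.403 µg/L.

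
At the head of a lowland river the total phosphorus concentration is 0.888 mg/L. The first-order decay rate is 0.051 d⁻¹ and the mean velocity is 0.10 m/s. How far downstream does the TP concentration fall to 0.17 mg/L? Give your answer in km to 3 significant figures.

From C = C₀·e^(−kt), t = ln(C₀/C)/k = ln(0.888/0.17)/0.051 = 1.653/0.051 = 32.42 d.
Distance = v·t = 0.10 m/s × 2.801e+06 s = 2.801e+05 m = 280.1 km.

280 km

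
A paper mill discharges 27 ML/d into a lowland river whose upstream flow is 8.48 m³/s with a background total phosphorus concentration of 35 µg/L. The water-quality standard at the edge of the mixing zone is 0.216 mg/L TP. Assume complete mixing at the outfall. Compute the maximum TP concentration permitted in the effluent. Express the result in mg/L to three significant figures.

5.13 mg/L

27 ML/d = 0.3125 m³/s.
35 µg/L = 0.035 mg/L.
Mass balance: 0.216·8.793 = 0.3125·Cₑ + 8.48·0.035.
Cₑ = (1.899 − 0.2968) / 0.3125 = 5.128 mg/L.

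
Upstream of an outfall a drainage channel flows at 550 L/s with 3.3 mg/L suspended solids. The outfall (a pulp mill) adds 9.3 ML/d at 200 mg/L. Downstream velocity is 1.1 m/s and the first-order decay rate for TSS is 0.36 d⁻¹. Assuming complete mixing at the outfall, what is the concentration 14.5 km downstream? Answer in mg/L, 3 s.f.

33.6 mg/L

9.3 ML/d = 0.1076 m³/s.
550 L/s = 0.55 m³/s.
After complete mixing, C₀ = (0.1076·200 + 0.55·3.3) / 0.6576 = 35.49 mg/L.
Travel time t = 1.45e+04 m / 1.1 m/s = 1.318e+04 s = 0.1526 d.
C = 35.49·exp(−0.36·0.1526) = 35.49·0.9466 = 33.6 mg/L.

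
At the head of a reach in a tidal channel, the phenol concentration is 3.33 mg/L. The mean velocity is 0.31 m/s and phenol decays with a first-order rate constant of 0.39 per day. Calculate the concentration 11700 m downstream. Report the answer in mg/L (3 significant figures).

2.81 mg/L

Travel time t = 11700 m / 0.31 m/s = 1.17e+04/0.31 = 3.774e+04 s = 0.4368 d.
First-order decay: C = 3.33·exp(−0.39·0.4368) = 3.33·0.8434 = 2.808 mg/L.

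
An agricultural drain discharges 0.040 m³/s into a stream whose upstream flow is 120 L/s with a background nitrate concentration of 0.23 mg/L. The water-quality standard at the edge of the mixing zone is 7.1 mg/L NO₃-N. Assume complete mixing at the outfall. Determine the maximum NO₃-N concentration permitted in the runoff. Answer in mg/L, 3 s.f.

27.7 mg/L

120 L/s = 0.12 m³/s.
Mass balance: 7.1·0.16 = 0.04·Cₑ + 0.12·0.23.
Cₑ = (1.136 − 0.0276) / 0.04 = 27.71 mg/L.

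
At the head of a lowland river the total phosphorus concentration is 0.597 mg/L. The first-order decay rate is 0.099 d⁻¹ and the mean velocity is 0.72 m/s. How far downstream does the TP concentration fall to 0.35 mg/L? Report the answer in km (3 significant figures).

From C = C₀·e^(−kt), t = ln(C₀/C)/k = ln(0.597/0.35)/0.099 = 0.534/0.099 = 5.394 d.
Distance = v·t = 0.72 m/s × 4.66e+05 s = 3.355e+05 m = 335.5 km.

336 km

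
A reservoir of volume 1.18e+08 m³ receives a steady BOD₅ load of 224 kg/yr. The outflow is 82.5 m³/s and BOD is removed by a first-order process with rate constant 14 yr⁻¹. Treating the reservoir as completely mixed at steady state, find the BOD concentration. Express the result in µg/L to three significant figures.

0.0526 µg/L

Outflow Q = 82.5 m³/s × 3.156e+07 s/yr = 2.604e+09 m³/yr.
Steady-state CSTR mass balance: W = Q·C + k·V·C, so C = W/(Q + kV).
Q + kV = 2.604e+09 + 14·1.18e+08 = 4.256e+09 m³/yr.
C = 224/4.256e+09 = 5.264e-08 kg/m³ = 5.264e-05 mg/L = 0.05264 µg/L.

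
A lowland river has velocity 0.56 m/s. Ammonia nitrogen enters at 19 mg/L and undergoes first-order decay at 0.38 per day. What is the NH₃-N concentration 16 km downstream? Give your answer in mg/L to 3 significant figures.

Travel time t = 16 km / 0.56 m/s = 1.6e+04/0.56 = 2.857e+04 s = 0.3307 d.
First-order decay: C = 19·exp(−0.38·0.3307) = 19·0.8819 = 16.76 mg/L.

16.8 mg/L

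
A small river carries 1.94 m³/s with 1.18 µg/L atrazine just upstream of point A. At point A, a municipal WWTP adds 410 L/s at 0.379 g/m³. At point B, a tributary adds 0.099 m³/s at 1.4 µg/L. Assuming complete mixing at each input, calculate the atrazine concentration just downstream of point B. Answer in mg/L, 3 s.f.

0.0644 mg/L

1.18 µg/L = 0.00118 mg/L.
410 L/s = 0.41 m³/s.
After input A: C = (1.94·0.00118 + 0.41·0.379) / 2.35 = 0.0671 mg/L.
1.4 µg/L = 0.0014 mg/L.
After input B: C = (2.35·0.0671 + 0.099·0.0014) / 2.449 = 0.06444 mg/L.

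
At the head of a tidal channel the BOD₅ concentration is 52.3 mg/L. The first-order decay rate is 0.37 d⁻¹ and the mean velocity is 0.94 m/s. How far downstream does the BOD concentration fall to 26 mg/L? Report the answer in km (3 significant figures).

From C = C₀·e^(−kt), t = ln(C₀/C)/k = ln(52.3/26)/0.37 = 0.6989/0.37 = 1.889 d.
Distance = v·t = 0.94 m/s × 1.632e+05 s = 1.534e+05 m = 153.4 km.

153 km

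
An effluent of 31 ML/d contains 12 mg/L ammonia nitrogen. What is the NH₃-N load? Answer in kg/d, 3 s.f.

372 kg/d

31 ML/d = 0.3588 m³/s.
Mass flux = Q·C = 0.3588 m³/s × 12 g/m³ = 4.306 g/s.
= 4.306 g/s × 86.4 = 372 kg/d.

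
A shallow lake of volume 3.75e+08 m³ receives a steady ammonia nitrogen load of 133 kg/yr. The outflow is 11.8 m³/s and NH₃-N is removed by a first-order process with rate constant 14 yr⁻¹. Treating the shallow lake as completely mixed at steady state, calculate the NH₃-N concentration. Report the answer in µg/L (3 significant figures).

Outflow Q = 11.8 m³/s × 3.156e+07 s/yr = 3.724e+08 m³/yr.
Steady-state CSTR mass balance: W = Q·C + k·V·C, so C = W/(Q + kV).
Q + kV = 3.724e+08 + 14·3.75e+08 = 5.622e+09 m³/yr.
C = 133/5.622e+09 = 2.366e-08 kg/m³ = 2.366e-05 mg/L = 0.02366 µg/L.

0.0237 µg/L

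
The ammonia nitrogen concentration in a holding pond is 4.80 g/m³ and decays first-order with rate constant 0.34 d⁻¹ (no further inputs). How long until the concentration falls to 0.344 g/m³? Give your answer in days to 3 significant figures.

t = ln(C₀/C)/k = ln(4.80/0.344)/0.34 = 2.636/0.34 = 7.752 d.

7.75 d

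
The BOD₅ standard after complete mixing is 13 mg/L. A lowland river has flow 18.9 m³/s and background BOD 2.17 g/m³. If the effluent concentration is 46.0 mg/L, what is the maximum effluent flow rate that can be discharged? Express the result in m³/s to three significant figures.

6.20 m³/s

Mass balance at complete mixing: C_std·(Q_w + Q_r) = Q_w·C_e + Q_r·C_b.
Rearranging, Q_w = Q_r·(C_std − C_b)/(C_e − C_std) = 18.9·(13 − 2.17) / (46 − 13) = 6.203 m³/s.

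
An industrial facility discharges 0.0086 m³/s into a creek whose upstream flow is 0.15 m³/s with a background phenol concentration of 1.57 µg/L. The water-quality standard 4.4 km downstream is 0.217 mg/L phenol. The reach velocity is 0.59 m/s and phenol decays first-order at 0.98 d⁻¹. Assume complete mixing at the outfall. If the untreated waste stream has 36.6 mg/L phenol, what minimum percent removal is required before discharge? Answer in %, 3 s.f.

1.57 µg/L = 0.00157 mg/L.
Travel time to the compliance point: t = 4400/0.59 = 7458 s = 0.08632 d; decay factor exp(−0.98·0.08632) = 0.9189.
So the concentration just after mixing may be at most 0.217/0.9189 = 0.2362 mg/L.
Mass balance: 0.2362·0.1586 = 0.0086·Cₑ + 0.15·0.00157.
Cₑ = (0.03745 − 0.0002355) / 0.0086 = 4.328 mg/L.
Required removal = 1 − 4.328/36.6 = 88.18 %.

88.2 %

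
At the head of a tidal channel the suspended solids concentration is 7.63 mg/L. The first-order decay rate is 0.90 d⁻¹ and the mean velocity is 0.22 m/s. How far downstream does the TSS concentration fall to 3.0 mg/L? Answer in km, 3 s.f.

19.7 km

From C = C₀·e^(−kt), t = ln(C₀/C)/k = ln(7.63/3.0)/0.90 = 0.9335/0.90 = 1.037 d.
Distance = v·t = 0.22 m/s × 8.961e+04 s = 1.972e+04 m = 19.72 km.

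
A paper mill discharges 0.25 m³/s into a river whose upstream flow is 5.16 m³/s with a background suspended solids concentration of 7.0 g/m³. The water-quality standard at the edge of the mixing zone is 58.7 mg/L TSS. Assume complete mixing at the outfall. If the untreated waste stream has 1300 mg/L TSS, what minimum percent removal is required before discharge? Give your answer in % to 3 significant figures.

13.4 %

Mass balance: 58.7·5.41 = 0.25·Cₑ + 5.16·7.
Cₑ = (317.6 − 36.12) / 0.25 = 1126 mg/L.
Required removal = 1 − 1126/1300 = 13.4 %.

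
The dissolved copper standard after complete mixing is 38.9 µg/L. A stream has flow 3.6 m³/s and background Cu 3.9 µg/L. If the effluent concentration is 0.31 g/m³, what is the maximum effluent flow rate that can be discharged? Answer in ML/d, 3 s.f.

3.9 µg/L = 0.0039 mg/L.
38.9 µg/L = 0.0389 mg/L.
Mass balance at complete mixing: C_std·(Q_w + Q_r) = Q_w·C_e + Q_r·C_b.
Rearranging, Q_w = Q_r·(C_std − C_b)/(C_e − C_std) = 3.6·(0.0389 − 0.0039) / (0.31 − 0.0389) = 0.4648 m³/s.
= 40.16 ML/d.

40.2 ML/d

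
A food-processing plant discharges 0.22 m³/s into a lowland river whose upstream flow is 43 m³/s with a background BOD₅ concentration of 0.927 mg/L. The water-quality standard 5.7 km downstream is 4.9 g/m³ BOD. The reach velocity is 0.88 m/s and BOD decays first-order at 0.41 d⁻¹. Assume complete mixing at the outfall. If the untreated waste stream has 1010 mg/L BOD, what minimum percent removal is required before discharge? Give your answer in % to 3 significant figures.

19.7 %

Travel time to the compliance point: t = 5700/0.88 = 6477 s = 0.07497 d; decay factor exp(−0.41·0.07497) = 0.9697.
So the concentration just after mixing may be at most 4.9/0.9697 = 5.053 mg/L.
Mass balance: 5.053·43.22 = 0.22·Cₑ + 43·0.927.
Cₑ = (218.4 − 39.86) / 0.22 = 811.5 mg/L.
Required removal = 1 − 811.5/1010 = 19.65 %.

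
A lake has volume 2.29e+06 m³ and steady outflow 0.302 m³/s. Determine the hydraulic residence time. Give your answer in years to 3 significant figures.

0.240 yr

Q = 0.302 m³/s × 3.156e+07 s/yr = 9.53e+06 m³/yr.
Hydraulic residence time τ = V/Q = 2.29e+06/9.53e+06 = 0.2403 yr.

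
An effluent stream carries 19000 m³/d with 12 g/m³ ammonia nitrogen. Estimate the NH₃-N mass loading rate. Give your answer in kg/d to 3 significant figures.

19000 m³/d = 0.2199 m³/s.
Mass flux = Q·C = 0.2199 m³/s × 12 g/m³ = 2.639 g/s.
= 2.639 g/s × 86.4 = 228 kg/d.

228 kg/d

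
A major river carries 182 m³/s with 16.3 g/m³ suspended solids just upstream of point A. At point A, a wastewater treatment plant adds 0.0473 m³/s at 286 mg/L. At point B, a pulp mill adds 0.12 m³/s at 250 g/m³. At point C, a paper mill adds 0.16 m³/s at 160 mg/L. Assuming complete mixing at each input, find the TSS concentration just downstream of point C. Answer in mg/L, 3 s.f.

After input A: C = (182·16.3 + 0.0473·286) / 182 = 16.37 mg/L.
After input B: C = (182·16.37 + 0.12·250) / 182.2 = 16.52 mg/L.
After input C: C = (182.2·16.52 + 0.16·160) / 182.3 = 16.65 mg/L.

16.6 mg/L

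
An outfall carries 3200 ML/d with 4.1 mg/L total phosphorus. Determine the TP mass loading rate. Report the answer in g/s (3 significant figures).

152 g/s

3200 ML/d = 37.04 m³/s.
Mass flux = Q·C = 37.04 m³/s × 4.1 g/m³ = 151.9 g/s.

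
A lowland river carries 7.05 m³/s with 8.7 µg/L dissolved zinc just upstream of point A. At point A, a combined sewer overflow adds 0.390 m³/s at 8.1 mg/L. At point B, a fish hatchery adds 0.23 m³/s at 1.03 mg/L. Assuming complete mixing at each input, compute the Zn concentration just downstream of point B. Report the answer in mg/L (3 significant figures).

0.451 mg/L

8.7 µg/L = 0.0087 mg/L.
After input A: C = (7.05·0.0087 + 0.39·8.1) / 7.44 = 0.4328 mg/L.
After input B: C = (7.44·0.4328 + 0.23·1.03) / 7.67 = 0.4507 mg/L.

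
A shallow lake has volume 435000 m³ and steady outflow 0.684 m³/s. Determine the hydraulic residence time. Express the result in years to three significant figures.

Q = 0.684 m³/s × 3.156e+07 s/yr = 2.159e+07 m³/yr.
Hydraulic residence time τ = V/Q = 435000/2.159e+07 = 0.02015 yr.

0.0202 yr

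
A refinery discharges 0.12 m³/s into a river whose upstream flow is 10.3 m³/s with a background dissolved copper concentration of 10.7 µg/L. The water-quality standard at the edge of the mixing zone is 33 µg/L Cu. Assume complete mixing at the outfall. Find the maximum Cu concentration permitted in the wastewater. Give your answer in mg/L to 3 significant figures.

10.7 µg/L = 0.0107 mg/L.
33 µg/L = 0.033 mg/L.
Mass balance: 0.033·10.42 = 0.12·Cₑ + 10.3·0.0107.
Cₑ = (0.3439 − 0.1102) / 0.12 = 1.947 mg/L.

1.95 mg/L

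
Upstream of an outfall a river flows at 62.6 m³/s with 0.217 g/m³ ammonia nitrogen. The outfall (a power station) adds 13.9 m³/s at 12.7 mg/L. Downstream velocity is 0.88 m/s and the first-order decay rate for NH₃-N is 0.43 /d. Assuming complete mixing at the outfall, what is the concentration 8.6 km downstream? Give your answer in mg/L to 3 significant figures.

After complete mixing, C₀ = (13.9·12.7 + 62.6·0.217) / 76.5 = 2.485 mg/L.
Travel time t = 8600 m / 0.88 m/s = 9773 s = 0.1131 d.
C = 2.485·exp(−0.43·0.1131) = 2.485·0.9525 = 2.367 mg/L.

2.37 mg/L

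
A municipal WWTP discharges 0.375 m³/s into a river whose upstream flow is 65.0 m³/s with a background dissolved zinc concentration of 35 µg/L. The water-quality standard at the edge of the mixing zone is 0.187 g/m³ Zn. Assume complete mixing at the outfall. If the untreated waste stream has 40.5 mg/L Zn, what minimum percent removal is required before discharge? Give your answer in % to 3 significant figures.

34.5 %

35 µg/L = 0.035 mg/L.
Mass balance: 0.187·65.38 = 0.375·Cₑ + 65·0.035.
Cₑ = (12.23 − 2.275) / 0.375 = 26.53 mg/L.
Required removal = 1 − 26.53/40.5 = 34.48 %.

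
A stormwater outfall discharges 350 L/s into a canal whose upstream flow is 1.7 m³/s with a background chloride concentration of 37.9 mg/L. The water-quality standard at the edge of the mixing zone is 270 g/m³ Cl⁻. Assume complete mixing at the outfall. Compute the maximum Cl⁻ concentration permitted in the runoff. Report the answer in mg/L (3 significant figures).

350 L/s = 0.35 m³/s.
Mass balance: 270·2.05 = 0.35·Cₑ + 1.7·37.9.
Cₑ = (553.5 − 64.43) / 0.35 = 1397 mg/L.

1400 mg/L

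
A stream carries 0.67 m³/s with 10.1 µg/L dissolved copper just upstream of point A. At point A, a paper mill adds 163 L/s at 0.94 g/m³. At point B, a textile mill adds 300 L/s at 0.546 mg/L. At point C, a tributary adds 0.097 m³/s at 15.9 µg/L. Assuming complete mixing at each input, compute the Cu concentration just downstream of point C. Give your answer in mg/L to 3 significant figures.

10.1 µg/L = 0.0101 mg/L.
163 L/s = 0.163 m³/s.
After input A: C = (0.67·0.0101 + 0.163·0.94) / 0.833 = 0.1921 mg/L.
300 L/s = 0.3 m³/s.
After input B: C = (0.833·0.1921 + 0.3·0.546) / 1.133 = 0.2858 mg/L.
15.9 µg/L = 0.0159 mg/L.
After input C: C = (1.133·0.2858 + 0.097·0.0159) / 1.23 = 0.2645 mg/L.

0.264 mg/L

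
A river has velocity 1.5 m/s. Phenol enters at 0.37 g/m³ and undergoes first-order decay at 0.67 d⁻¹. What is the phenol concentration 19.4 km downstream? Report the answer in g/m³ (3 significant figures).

0.335 g/m³

Travel time t = 19.4 km / 1.5 m/s = 1.94e+04/1.5 = 1.293e+04 s = 0.1497 d.
First-order decay: C = 0.37·exp(−0.67·0.1497) = 0.37·0.9046 = 0.3347 g/m³.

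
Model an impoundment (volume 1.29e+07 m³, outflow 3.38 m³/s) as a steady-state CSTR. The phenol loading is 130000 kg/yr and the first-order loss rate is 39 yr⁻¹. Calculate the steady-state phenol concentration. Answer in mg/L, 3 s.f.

Outflow Q = 3.38 m³/s × 3.156e+07 s/yr = 1.067e+08 m³/yr.
Steady-state CSTR mass balance: W = Q·C + k·V·C, so C = W/(Q + kV).
Q + kV = 1.067e+08 + 39·1.29e+07 = 6.098e+08 m³/yr.
C = 130000/6.098e+08 = 0.0002132 kg/m³ = 0.2132 mg/L.

0.213 mg/L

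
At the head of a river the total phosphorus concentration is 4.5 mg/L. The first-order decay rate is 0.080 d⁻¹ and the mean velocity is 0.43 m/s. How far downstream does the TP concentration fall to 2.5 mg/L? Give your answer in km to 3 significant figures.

273 km

From C = C₀·e^(−kt), t = ln(C₀/C)/k = ln(4.5/2.5)/0.080 = 0.5878/0.080 = 7.347 d.
Distance = v·t = 0.43 m/s × 6.348e+05 s = 2.73e+05 m = 273 km.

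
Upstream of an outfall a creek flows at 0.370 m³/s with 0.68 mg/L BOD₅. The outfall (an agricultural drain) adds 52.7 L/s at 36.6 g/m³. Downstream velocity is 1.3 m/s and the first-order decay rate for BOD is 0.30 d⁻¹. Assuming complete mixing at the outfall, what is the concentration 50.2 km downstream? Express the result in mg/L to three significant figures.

4.51 mg/L

52.7 L/s = 0.0527 m³/s.
After complete mixing, C₀ = (0.0527·36.6 + 0.37·0.68) / 0.4227 = 5.158 mg/L.
Travel time t = 5.02e+04 m / 1.3 m/s = 3.862e+04 s = 0.4469 d.
C = 5.158·exp(−0.30·0.4469) = 5.158·0.8745 = 4.511 mg/L.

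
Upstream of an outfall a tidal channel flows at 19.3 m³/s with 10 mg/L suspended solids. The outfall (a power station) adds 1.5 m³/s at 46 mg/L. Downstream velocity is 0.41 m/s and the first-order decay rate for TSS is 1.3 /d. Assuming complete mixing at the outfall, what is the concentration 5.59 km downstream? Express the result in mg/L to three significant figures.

After complete mixing, C₀ = (1.5·46 + 19.3·10) / 20.8 = 12.6 mg/L.
Travel time t = 5590 m / 0.41 m/s = 1.363e+04 s = 0.1578 d.
C = 12.6·exp(−1.3·0.1578) = 12.6·0.8145 = 10.26 mg/L.

10.3 mg/L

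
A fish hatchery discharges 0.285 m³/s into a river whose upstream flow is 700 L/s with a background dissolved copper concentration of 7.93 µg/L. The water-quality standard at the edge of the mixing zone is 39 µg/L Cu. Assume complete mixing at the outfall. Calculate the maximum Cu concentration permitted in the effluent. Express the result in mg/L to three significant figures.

0.115 mg/L

700 L/s = 0.7 m³/s.
7.93 µg/L = 0.00793 mg/L.
39 µg/L = 0.039 mg/L.
Mass balance: 0.039·0.985 = 0.285·Cₑ + 0.7·0.00793.
Cₑ = (0.03842 − 0.005551) / 0.285 = 0.1153 mg/L.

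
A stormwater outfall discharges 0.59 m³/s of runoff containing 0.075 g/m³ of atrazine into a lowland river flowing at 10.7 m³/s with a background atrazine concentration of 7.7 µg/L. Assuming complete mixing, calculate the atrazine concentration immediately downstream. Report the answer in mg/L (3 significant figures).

0.0112 mg/L

7.7 µg/L = 0.0077 mg/L.
By mass balance at complete mixing, C = (0.59·0.075 + 10.7·0.0077) / (0.59 + 10.7) = 0.1266/11.29 = 0.01122 mg/L.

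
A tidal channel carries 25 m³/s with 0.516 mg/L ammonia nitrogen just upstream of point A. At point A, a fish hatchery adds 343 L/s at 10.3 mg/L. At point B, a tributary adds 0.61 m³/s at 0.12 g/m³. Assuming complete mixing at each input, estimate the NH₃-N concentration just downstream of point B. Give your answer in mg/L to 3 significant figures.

0.636 mg/L

343 L/s = 0.343 m³/s.
After input A: C = (25·0.516 + 0.343·10.3) / 25.34 = 0.6484 mg/L.
After input B: C = (25.34·0.6484 + 0.61·0.12) / 25.95 = 0.636 mg/L.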